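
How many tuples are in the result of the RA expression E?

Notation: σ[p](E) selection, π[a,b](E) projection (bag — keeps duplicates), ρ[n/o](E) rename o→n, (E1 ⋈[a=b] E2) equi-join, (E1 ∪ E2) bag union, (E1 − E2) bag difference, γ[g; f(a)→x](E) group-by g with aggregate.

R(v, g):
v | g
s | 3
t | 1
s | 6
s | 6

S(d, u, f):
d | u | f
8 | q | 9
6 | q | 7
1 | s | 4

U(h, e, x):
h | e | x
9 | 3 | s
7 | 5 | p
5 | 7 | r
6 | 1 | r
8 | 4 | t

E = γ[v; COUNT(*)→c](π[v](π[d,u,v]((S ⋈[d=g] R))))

Row counts bottom-up:
  S → 3
  R → 4
  (S ⋈[d=g] R) → 3
  π[d,u,v]((S ⋈[d=g] R)) → 3
  π[v](π[d,u,v]((S ⋈[d=g] R))) → 3
  γ[v; COUNT(*)→c](π[v](π[d,u,v]((S ⋈[d=g] R)))) → 2

|E| = 2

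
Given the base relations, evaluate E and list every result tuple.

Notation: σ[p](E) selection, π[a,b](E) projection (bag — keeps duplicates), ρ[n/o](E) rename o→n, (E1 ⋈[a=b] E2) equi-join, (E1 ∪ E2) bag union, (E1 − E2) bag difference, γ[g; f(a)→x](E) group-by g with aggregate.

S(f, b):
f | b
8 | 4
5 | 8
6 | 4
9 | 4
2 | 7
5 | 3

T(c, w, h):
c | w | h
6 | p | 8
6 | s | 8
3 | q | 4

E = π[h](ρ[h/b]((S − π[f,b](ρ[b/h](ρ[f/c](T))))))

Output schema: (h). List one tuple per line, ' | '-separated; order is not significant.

Row counts bottom-up:
  S → 6
  T → 3
  ρ[f/c](T) → 3
  ρ[b/h](ρ[f/c](T)) → 3
  π[f,b](ρ[b/h](ρ[f/c](T))) → 3
  (S − π[f,b](ρ[b/h](ρ[f/c](T)))) → 6
  ρ[h/b]((S − π[f,b](ρ[b/h](ρ[f/c](T))))) → 6
  π[h](ρ[h/b]((S − π[f,b](ρ[b/h](ρ[f/c](T)))))) → 6

== RESULT ==
h
3
4
4
4
7
8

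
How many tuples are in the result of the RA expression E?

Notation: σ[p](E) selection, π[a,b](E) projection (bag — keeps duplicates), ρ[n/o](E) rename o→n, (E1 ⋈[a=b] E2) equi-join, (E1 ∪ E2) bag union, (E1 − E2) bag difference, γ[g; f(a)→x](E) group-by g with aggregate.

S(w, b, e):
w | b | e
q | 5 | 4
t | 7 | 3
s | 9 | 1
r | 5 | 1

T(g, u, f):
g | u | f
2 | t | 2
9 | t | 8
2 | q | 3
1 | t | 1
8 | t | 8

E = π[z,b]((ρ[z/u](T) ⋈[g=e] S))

Row counts bottom-up:
  T → 5
  ρ[z/u](T) → 5
  S → 4
  (ρ[z/u](T) ⋈[g=e] S) → 2
  π[z,b]((ρ[z/u](T) ⋈[g=e] S)) → 2

|E| = 2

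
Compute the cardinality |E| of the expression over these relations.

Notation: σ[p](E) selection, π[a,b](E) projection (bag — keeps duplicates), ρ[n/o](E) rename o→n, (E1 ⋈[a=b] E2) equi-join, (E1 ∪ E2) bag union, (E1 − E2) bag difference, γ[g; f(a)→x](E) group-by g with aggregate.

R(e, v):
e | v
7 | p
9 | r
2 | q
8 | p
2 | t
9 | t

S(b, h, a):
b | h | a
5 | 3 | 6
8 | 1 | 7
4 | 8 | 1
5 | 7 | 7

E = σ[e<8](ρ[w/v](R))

Subexpression sizes:
  R → 6
  ρ[w/v](R) → 6
  σ[e<8](ρ[w/v](R)) → 3

|E| = 3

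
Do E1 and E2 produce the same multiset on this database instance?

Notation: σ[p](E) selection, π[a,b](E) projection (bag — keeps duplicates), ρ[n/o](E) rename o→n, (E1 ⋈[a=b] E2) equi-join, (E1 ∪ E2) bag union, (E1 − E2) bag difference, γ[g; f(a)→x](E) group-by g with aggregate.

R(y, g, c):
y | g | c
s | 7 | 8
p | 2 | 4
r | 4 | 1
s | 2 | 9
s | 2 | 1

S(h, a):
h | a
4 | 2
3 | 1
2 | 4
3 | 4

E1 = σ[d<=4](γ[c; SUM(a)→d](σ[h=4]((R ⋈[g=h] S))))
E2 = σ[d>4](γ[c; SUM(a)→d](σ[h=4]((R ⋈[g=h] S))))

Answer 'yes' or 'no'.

E1 stepwise |·|:
  R → 5
  S → 4
  (R ⋈[g=h] S) → 4
  σ[h=4]((R ⋈[g=h] S)) → 1
  γ[c; SUM(a)→d](σ[h=4]((R ⋈[g=h] S))) → 1
  σ[d<=4](γ[c; SUM(a)→d](σ[h=4]((R ⋈[g=h] S)))) → 1
E2 stepwise |·|:
  R → 5
  S → 4
  (R ⋈[g=h] S) → 4
  σ[h=4]((R ⋈[g=h] S)) → 1
  γ[c; SUM(a)→d](σ[h=4]((R ⋈[g=h] S))) → 1
  σ[d>4](γ[c; SUM(a)→d](σ[h=4]((R ⋈[g=h] S)))) → 0

E1 result:
c | d
1 | 2
E2 result:
c | d
(0 rows)
Witness: (1, 2) appears 1× in E1 but 0× in E2.

no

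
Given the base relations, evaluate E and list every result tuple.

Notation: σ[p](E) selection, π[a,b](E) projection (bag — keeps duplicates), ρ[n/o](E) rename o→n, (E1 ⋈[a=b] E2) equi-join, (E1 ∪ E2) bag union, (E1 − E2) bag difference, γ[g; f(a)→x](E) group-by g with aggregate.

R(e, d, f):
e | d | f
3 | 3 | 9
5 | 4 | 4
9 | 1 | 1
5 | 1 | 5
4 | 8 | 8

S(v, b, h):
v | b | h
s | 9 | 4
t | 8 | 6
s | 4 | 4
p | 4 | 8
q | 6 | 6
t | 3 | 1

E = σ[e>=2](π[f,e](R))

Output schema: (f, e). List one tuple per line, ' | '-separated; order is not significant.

Per-node cardinality:
  R → 5
  π[f,e](R) → 5
  σ[e>=2](π[f,e](R)) → 5

== RESULT ==
f | e
1 | 9
4 | 5
5 | 5
8 | 4
9 | 3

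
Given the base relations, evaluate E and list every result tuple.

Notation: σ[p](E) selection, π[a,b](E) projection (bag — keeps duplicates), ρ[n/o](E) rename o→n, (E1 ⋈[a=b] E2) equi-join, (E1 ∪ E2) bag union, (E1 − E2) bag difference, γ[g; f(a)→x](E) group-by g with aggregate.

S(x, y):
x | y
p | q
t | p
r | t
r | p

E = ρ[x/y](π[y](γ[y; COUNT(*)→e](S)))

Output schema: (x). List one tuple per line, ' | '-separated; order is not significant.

Stepwise |·|:
  S → 4
  γ[y; COUNT(*)→e](S) → 3
  π[y](γ[y; COUNT(*)→e](S)) → 3
  ρ[x/y](π[y](γ[y; COUNT(*)→e](S))) → 3

== RESULT ==
x
p
q
t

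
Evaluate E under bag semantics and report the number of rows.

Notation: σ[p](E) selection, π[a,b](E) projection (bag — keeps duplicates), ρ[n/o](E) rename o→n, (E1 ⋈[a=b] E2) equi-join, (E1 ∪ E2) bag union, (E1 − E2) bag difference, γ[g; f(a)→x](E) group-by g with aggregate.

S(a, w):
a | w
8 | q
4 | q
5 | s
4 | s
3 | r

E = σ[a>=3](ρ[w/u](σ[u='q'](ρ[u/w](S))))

Per-node cardinality:
  S → 5
  ρ[u/w](S) → 5
  σ[u='q'](ρ[u/w](S)) → 2
  ρ[w/u](σ[u='q'](ρ[u/w](S))) → 2
  σ[a>=3](ρ[w/u](σ[u='q'](ρ[u/w](S)))) → 2

|E| = 2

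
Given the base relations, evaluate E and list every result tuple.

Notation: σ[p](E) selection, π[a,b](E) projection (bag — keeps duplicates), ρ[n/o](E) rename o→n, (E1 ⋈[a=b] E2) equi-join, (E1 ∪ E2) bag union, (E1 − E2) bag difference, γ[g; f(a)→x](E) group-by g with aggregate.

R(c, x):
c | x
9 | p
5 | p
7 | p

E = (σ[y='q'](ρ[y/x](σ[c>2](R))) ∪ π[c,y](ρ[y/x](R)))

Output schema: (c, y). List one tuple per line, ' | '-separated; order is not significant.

Subexpression sizes:
  R → 3
  σ[c>2](R) → 3
  ρ[y/x](σ[c>2](R)) → 3
  σ[y='q'](ρ[y/x](σ[c>2](R))) → 0
  R → 3
  ρ[y/x](R) → 3
  π[c,y](ρ[y/x](R)) → 3
  (σ[y='q'](ρ[y/x](σ[c>2](R))) ∪ π[c,y](ρ[y/x](R))) → 3

== RESULT ==
c | y
5 | p
7 | p
9 | p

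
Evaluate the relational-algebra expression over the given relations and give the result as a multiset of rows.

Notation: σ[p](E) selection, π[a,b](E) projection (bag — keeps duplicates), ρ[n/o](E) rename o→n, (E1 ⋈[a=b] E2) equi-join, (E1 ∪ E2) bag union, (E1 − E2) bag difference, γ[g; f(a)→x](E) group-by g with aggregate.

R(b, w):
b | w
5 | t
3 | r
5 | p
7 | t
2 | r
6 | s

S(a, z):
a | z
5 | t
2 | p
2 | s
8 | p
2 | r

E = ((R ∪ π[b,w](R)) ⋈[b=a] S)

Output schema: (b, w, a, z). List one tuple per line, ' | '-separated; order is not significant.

Subexpression sizes:
  R → 6
  R → 6
  π[b,w](R) → 6
  (R ∪ π[b,w](R)) → 12
  S → 5
  ((R ∪ π[b,w](R)) ⋈[b=a] S) → 10

== RESULT ==
b | w | a | z
2 | r | 2 | p
2 | r | 2 | p
2 | r | 2 | r
2 | r | 2 | r
2 | r | 2 | s
2 | r | 2 | s
5 | p | 5 | t
5 | p | 5 | t
5 | t | 5 | t
5 | t | 5 | t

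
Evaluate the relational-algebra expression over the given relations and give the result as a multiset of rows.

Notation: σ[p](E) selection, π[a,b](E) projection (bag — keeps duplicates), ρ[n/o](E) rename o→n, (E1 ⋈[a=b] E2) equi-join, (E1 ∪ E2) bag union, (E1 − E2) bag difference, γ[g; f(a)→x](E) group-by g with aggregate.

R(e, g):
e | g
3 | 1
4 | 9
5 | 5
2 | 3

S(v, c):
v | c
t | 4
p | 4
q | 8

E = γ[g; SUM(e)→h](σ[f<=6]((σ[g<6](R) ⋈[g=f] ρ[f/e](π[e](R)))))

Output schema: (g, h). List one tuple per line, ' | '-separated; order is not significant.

Per-node cardinality:
  R → 4
  σ[g<6](R) → 3
  R → 4
  π[e](R) → 4
  ρ[f/e](π[e](R)) → 4
  (σ[g<6](R) ⋈[g=f] ρ[f/e](π[e](R))) → 2
  σ[f<=6]((σ[g<6](R) ⋈[g=f] ρ[f/e](π[e](R)))) → 2
  γ[g; SUM(e)→h](σ[f<=6]((σ[g<6](R) ⋈[g=f] ρ[f/e](π[e](R))))) → 2

== RESULT ==
g | h
3 | 2
5 | 5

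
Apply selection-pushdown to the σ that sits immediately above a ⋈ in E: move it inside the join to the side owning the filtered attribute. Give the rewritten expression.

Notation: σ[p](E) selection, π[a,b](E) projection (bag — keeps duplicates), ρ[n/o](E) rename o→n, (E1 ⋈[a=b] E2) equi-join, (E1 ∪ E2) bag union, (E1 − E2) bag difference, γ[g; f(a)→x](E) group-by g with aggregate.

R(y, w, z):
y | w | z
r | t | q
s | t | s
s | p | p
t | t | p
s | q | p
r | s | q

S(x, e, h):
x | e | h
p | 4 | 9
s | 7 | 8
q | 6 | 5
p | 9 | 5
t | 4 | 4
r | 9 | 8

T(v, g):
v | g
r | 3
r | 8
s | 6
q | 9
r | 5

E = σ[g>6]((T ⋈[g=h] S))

σ filters on g, owned by the left side.
E' = (σ[g>6](T) ⋈[g=h] S)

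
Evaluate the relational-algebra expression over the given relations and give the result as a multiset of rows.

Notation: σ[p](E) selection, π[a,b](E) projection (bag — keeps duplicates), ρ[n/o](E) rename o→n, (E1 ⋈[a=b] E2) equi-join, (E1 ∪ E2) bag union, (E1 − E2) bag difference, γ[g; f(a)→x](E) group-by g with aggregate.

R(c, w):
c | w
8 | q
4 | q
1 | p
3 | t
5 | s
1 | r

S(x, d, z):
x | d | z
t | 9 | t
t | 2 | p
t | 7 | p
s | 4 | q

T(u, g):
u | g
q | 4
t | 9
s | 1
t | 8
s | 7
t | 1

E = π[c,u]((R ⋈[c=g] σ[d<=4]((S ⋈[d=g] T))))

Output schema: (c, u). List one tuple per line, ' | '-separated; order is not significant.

Row counts bottom-up:
  R → 6
  S → 4
  T → 6
  (S ⋈[d=g] T) → 3
  σ[d<=4]((S ⋈[d=g] T)) → 1
  (R ⋈[c=g] σ[d<=4]((S ⋈[d=g] T))) → 1
  π[c,u]((R ⋈[c=g] σ[d<=4]((S ⋈[d=g] T)))) → 1

== RESULT ==
c | u
4 | q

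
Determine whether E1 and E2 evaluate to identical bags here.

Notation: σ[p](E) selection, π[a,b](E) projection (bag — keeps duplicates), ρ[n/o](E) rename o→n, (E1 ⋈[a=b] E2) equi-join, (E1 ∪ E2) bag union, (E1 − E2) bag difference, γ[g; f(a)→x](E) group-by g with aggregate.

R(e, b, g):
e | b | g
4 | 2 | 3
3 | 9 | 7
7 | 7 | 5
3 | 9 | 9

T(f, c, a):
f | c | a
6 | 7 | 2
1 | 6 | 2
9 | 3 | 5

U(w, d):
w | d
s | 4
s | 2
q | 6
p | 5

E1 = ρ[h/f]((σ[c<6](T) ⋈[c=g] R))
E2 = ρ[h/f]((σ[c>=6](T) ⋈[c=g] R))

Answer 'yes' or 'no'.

E1 row counts bottom-up:
  T → 3
  σ[c<6](T) → 1
  R → 4
  (σ[c<6](T) ⋈[c=g] R) → 1
  ρ[h/f]((σ[c<6](T) ⋈[c=g] R)) → 1
E2 row counts bottom-up:
  T → 3
  σ[c>=6](T) → 2
  R → 4
  (σ[c>=6](T) ⋈[c=g] R) → 1
  ρ[h/f]((σ[c>=6](T) ⋈[c=g] R)) → 1

E1 result:
h | c | a | e | b | g
9 | 3 | 5 | 4 | 2 | 3
E2 result:
h | c | a | e | b | g
6 | 7 | 2 | 3 | 9 | 7
Witness: (9, 3, 5, 4, 2, 3) appears 1× in E1 but 0× in E2.

no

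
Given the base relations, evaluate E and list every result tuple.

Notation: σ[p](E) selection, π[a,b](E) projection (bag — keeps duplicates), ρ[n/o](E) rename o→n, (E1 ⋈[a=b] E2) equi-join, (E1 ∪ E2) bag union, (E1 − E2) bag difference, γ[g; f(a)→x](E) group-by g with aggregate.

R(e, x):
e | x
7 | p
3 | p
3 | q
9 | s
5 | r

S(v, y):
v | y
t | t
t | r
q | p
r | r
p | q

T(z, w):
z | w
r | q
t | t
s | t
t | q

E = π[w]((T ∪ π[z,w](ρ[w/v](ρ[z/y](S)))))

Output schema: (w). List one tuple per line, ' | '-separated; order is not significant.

Subexpression sizes:
  T → 4
  S → 5
  ρ[z/y](S) → 5
  ρ[w/v](ρ[z/y](S)) → 5
  π[z,w](ρ[w/v](ρ[z/y](S))) → 5
  (T ∪ π[z,w](ρ[w/v](ρ[z/y](S)))) → 9
  π[w]((T ∪ π[z,w](ρ[w/v](ρ[z/y](S))))) → 9

== RESULT ==
w
p
q
q
q
r
t
t
t
t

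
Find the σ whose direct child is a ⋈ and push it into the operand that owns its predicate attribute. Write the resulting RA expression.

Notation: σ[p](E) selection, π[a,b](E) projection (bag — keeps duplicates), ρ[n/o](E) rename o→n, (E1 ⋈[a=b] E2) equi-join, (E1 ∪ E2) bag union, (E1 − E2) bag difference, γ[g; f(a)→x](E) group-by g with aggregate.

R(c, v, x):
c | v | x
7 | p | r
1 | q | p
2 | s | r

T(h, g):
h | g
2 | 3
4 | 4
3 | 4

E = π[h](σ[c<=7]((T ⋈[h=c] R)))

σ filters on c, owned by the right side.
E' = π[h]((T ⋈[h=c] σ[c<=7](R)))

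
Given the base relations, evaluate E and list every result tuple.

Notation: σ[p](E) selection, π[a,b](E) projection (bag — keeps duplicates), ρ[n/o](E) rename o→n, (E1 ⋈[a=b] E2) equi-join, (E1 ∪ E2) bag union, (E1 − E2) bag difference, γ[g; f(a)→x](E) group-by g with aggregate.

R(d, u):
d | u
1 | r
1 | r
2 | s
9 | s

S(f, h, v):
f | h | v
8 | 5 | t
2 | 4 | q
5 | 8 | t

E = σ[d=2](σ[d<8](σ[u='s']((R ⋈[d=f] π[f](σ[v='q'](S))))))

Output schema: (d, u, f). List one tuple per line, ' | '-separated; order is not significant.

Per-node cardinality:
  R → 4
  S → 3
  σ[v='q'](S) → 1
  π[f](σ[v='q'](S)) → 1
  (R ⋈[d=f] π[f](σ[v='q'](S))) → 1
  σ[u='s']((R ⋈[d=f] π[f](σ[v='q'](S)))) → 1
  σ[d<8](σ[u='s']((R ⋈[d=f] π[f](σ[v='q'](S))))) → 1
  σ[d=2](σ[d<8](σ[u='s']((R ⋈[d=f] π[f](σ[v='q'](S)))))) → 1

== RESULT ==
d | u | f
2 | s | 2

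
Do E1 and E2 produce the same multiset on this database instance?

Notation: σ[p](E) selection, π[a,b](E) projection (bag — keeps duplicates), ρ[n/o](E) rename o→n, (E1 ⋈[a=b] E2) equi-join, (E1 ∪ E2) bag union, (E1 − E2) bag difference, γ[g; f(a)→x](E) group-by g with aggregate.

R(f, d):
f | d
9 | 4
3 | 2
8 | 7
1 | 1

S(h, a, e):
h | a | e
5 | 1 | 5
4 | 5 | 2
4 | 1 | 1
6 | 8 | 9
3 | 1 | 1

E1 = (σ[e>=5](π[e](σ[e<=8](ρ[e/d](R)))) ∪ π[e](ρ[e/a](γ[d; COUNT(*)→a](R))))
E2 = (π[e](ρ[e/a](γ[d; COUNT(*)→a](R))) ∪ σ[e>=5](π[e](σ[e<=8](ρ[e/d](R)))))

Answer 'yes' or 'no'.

E1 subexpression sizes:
  R → 4
  ρ[e/d](R) → 4
  σ[e<=8](ρ[e/d](R)) → 4
  π[e](σ[e<=8](ρ[e/d](R))) → 4
  σ[e>=5](π[e](σ[e<=8](ρ[e/d](R)))) → 1
  R → 4
  γ[d; COUNT(*)→a](R) → 4
  ρ[e/a](γ[d; COUNT(*)→a](R)) → 4
  π[e](ρ[e/a](γ[d; COUNT(*)→a](R))) → 4
  (σ[e>=5](π[e](σ[e<=8](ρ[e/d](R)))) ∪ π[e](ρ[e/a](γ[d; COUNT(*)→a](R)))) → 5
E2 subexpression sizes:
  R → 4
  γ[d; COUNT(*)→a](R) → 4
  ρ[e/a](γ[d; COUNT(*)→a](R)) → 4
  π[e](ρ[e/a](γ[d; COUNT(*)→a](R))) → 4
  R → 4
  ρ[e/d](R) → 4
  σ[e<=8](ρ[e/d](R)) → 4
  π[e](σ[e<=8](ρ[e/d](R))) → 4
  σ[e>=5](π[e](σ[e<=8](ρ[e/d](R)))) → 1
  (π[e](ρ[e/a](γ[d; COUNT(*)→a](R))) ∪ σ[e>=5](π[e](σ[e<=8](ρ[e/d](R))))) → 5

E1 and E2 produce the same multiset:
e
1
1
1
1
7

yes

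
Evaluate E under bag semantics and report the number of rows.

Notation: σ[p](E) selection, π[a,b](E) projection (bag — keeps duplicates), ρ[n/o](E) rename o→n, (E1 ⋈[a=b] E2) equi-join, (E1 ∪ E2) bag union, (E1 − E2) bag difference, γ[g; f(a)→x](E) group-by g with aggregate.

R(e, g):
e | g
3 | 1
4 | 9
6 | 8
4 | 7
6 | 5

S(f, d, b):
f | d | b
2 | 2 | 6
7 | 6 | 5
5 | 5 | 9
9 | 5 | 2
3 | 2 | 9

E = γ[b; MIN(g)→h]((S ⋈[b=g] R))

Subexpression sizes:
  S → 5
  R → 5
  (S ⋈[b=g] R) → 3
  γ[b; MIN(g)→h]((S ⋈[b=g] R)) → 2

|E| = 2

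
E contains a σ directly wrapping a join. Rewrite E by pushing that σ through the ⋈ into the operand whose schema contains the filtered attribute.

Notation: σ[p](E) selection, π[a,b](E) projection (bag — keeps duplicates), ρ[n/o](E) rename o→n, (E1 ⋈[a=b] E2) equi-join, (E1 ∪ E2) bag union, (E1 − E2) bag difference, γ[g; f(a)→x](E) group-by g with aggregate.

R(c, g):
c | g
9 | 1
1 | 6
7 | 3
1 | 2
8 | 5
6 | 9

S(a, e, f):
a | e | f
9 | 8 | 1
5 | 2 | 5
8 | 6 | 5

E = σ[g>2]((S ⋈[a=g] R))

σ filters on g, owned by the right side.
E' = (S ⋈[a=g] σ[g>2](R))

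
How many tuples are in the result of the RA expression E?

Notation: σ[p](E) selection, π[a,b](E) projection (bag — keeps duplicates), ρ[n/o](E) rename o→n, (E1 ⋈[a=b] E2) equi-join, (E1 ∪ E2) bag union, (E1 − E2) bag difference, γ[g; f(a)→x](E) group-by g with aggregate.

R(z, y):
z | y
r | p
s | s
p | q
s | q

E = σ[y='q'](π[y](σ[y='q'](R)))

Per-node cardinality:
  R → 4
  σ[y='q'](R) → 2
  π[y](σ[y='q'](R)) → 2
  σ[y='q'](π[y](σ[y='q'](R))) → 2

|E| = 2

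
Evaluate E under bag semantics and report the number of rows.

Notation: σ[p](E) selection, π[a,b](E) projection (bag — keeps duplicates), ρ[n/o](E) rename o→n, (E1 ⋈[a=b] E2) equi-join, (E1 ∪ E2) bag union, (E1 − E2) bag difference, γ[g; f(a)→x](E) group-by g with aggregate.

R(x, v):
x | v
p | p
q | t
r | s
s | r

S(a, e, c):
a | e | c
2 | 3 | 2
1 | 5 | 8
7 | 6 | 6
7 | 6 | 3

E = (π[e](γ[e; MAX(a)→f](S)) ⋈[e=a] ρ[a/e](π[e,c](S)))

Subexpression sizes:
  S → 4
  γ[e; MAX(a)→f](S) → 3
  π[e](γ[e; MAX(a)→f](S)) → 3
  S → 4
  π[e,c](S) → 4
  ρ[a/e](π[e,c](S)) → 4
  (π[e](γ[e; MAX(a)→f](S)) ⋈[e=a] ρ[a/e](π[e,c](S))) → 4

|E| = 4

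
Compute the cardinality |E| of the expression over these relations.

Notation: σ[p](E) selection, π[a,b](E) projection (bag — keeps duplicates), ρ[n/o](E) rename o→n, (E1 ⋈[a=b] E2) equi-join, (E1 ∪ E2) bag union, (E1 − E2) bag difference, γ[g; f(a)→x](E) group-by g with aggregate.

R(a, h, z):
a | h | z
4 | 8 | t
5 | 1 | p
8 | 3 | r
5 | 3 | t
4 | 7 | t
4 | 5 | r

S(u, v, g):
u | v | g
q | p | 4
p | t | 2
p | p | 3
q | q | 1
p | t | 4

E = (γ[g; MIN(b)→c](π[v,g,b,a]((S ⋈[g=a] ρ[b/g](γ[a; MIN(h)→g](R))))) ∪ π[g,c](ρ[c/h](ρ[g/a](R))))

Per-node cardinality:
  S → 5
  R → 6
  γ[a; MIN(h)→g](R) → 3
  ρ[b/g](γ[a; MIN(h)→g](R)) → 3
  (S ⋈[g=a] ρ[b/g](γ[a; MIN(h)→g](R))) → 2
  π[v,g,b,a]((S ⋈[g=a] ρ[b/g](γ[a; MIN(h)→g](R)))) → 2
  γ[g; MIN(b)→c](π[v,g,b,a]((S ⋈[g=a] ρ[b/g](γ[a; MIN(h)→g](R))))) → 1
  R → 6
  ρ[g/a](R) → 6
  ρ[c/h](ρ[g/a](R)) → 6
  π[g,c](ρ[c/h](ρ[g/a](R))) → 6
  (γ[g; MIN(b)→c](π[v,g,b,a]((S ⋈[g=a] ρ[b/g](γ[a; MIN(h)→g](R))))) ∪ π[g,c](ρ[c/h](ρ[g/a](R)))) → 7

|E| = 7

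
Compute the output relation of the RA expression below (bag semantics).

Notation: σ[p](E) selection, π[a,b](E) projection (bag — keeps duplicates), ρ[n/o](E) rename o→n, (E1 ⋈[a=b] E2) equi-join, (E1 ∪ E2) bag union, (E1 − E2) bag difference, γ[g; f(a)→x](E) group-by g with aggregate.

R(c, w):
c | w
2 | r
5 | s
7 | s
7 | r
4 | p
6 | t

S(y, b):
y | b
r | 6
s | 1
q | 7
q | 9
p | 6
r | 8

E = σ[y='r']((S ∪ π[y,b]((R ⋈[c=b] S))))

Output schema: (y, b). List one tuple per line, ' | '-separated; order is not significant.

Subexpression sizes:
  S → 6
  R → 6
  S → 6
  (R ⋈[c=b] S) → 4
  π[y,b]((R ⋈[c=b] S)) → 4
  (S ∪ π[y,b]((R ⋈[c=b] S))) → 10
  σ[y='r']((S ∪ π[y,b]((R ⋈[c=b] S)))) → 3

== RESULT ==
y | b
r | 6
r | 6
r | 8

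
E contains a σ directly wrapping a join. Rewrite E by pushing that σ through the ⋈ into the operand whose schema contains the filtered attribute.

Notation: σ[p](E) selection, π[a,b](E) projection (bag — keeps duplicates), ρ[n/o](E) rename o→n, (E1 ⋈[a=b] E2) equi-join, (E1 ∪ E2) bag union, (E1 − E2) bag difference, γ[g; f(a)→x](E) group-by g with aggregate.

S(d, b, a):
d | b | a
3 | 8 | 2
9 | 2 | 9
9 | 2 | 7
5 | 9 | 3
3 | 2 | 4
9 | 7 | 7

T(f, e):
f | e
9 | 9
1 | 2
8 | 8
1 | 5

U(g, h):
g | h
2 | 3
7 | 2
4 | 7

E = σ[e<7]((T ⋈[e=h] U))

σ filters on e, owned by the left side.
E' = (σ[e<7](T) ⋈[e=h] U)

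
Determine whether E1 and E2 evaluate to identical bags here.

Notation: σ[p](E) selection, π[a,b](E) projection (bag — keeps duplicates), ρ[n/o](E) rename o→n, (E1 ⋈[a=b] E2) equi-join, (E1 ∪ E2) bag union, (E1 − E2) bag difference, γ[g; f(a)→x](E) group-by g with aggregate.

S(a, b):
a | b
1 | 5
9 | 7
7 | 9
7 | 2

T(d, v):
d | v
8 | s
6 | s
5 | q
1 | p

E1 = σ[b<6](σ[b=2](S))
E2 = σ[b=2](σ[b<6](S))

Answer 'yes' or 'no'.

E1 row counts bottom-up:
  S → 4
  σ[b=2](S) → 1
  σ[b<6](σ[b=2](S)) → 1
E2 row counts bottom-up:
  S → 4
  σ[b<6](S) → 2
  σ[b=2](σ[b<6](S)) → 1

E1 and E2 produce the same multiset:
a | b
7 | 2

yes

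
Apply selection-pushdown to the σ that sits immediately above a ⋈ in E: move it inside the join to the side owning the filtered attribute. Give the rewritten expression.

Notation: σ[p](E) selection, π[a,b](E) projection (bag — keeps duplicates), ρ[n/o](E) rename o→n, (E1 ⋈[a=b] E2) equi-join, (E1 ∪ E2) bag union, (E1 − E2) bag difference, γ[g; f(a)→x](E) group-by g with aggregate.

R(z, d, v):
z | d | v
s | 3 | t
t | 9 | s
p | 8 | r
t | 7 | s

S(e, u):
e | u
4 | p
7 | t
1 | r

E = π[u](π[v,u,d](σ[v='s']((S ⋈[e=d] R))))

σ filters on v, owned by the right side.
E' = π[u](π[v,u,d]((S ⋈[e=d] σ[v='s'](R))))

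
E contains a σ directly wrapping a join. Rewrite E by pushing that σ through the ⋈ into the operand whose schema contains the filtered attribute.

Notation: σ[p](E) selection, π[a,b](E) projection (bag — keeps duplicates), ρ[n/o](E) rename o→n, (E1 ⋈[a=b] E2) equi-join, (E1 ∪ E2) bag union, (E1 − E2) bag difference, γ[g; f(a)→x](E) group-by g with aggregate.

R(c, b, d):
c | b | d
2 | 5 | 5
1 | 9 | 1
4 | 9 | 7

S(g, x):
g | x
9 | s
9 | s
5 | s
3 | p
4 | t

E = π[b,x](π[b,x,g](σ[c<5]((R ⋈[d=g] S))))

σ filters on c, owned by the left side.
E' = π[b,x](π[b,x,g]((σ[c<5](R) ⋈[d=g] S)))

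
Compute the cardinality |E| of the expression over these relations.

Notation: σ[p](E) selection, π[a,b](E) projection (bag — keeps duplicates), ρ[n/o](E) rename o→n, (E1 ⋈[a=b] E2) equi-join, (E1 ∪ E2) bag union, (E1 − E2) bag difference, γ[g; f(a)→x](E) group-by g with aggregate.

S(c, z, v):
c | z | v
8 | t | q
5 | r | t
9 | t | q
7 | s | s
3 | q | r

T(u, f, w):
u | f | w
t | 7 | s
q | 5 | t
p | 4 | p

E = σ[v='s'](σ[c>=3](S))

Row counts bottom-up:
  S → 5
  σ[c>=3](S) → 5
  σ[v='s'](σ[c>=3](S)) → 1

|E| = 1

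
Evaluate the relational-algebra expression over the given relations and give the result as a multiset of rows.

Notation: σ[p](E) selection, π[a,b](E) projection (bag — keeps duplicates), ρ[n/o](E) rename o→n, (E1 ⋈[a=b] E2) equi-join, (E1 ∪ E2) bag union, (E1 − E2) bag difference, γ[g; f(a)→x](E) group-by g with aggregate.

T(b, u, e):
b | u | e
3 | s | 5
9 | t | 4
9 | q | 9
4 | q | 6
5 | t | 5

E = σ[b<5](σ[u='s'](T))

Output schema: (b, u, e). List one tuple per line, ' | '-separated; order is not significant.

Per-node cardinality:
  T → 5
  σ[u='s'](T) → 1
  σ[b<5](σ[u='s'](T)) → 1

== RESULT ==
b | u | e
3 | s | 5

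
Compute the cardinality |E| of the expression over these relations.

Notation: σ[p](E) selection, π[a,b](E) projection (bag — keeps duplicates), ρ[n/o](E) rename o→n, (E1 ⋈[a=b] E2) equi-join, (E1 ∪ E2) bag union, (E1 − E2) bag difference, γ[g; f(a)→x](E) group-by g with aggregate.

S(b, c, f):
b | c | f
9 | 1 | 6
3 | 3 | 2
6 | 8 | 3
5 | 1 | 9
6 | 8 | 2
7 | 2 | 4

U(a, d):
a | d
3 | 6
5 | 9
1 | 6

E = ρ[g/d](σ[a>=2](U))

Stepwise |·|:
  U → 3
  σ[a>=2](U) → 2
  ρ[g/d](σ[a>=2](U)) → 2

|E| = 2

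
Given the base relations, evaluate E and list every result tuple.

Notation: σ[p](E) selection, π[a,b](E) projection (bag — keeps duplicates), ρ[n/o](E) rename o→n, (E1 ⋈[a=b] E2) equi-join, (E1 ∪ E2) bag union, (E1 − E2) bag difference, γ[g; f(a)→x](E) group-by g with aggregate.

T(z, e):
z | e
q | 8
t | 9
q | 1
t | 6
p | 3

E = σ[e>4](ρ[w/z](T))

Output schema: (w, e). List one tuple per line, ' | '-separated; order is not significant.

Per-node cardinality:
  T → 5
  ρ[w/z](T) → 5
  σ[e>4](ρ[w/z](T)) → 3

== RESULT ==
w | e
q | 8
t | 6
t | 9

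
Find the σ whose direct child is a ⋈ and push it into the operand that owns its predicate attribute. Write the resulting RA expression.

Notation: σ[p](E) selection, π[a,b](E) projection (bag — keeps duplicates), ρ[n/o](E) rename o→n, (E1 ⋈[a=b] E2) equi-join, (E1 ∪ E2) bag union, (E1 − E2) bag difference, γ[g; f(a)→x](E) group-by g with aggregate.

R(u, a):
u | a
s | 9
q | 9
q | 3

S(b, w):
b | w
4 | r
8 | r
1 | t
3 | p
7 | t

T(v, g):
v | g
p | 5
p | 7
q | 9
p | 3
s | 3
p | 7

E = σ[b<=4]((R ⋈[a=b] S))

σ filters on b, owned by the right side.
E' = (R ⋈[a=b] σ[b<=4](S))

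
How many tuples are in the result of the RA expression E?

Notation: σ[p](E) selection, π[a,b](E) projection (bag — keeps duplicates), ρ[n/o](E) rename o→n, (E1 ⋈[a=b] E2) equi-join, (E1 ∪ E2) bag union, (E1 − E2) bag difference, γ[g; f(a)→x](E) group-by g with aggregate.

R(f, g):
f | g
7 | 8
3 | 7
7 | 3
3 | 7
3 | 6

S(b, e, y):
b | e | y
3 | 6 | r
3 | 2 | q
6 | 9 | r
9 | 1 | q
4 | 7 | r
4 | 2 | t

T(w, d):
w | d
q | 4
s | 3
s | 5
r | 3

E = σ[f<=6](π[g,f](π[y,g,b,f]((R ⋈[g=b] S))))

Per-node cardinality:
  R → 5
  S → 6
  (R ⋈[g=b] S) → 3
  π[y,g,b,f]((R ⋈[g=b] S)) → 3
  π[g,f](π[y,g,b,f]((R ⋈[g=b] S))) → 3
  σ[f<=6](π[g,f](π[y,g,b,f]((R ⋈[g=b] S)))) → 1

|E| = 1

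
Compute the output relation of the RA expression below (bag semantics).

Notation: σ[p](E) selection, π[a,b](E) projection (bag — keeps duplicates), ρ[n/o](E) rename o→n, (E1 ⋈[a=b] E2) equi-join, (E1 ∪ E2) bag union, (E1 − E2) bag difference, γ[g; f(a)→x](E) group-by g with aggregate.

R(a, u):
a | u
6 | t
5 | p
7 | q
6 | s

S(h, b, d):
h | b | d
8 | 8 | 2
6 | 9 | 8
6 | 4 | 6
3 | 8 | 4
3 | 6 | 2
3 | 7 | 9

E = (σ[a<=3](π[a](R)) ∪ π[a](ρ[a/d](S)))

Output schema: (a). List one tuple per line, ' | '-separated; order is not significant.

Stepwise |·|:
  R → 4
  π[a](R) → 4
  σ[a<=3](π[a](R)) → 0
  S → 6
  ρ[a/d](S) → 6
  π[a](ρ[a/d](S)) → 6
  (σ[a<=3](π[a](R)) ∪ π[a](ρ[a/d](S))) → 6

== RESULT ==
a
2
2
4
6
8
9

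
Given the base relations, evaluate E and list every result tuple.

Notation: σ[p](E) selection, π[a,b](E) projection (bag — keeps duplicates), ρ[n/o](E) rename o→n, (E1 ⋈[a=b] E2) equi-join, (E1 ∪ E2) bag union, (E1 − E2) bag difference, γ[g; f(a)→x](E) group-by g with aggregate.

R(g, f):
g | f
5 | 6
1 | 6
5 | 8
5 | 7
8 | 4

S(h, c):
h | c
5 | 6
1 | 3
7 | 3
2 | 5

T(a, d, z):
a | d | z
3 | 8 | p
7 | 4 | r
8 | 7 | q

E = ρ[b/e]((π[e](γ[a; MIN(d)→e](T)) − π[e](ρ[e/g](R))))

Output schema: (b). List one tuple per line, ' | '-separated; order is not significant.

Subexpression sizes:
  T → 3
  γ[a; MIN(d)→e](T) → 3
  π[e](γ[a; MIN(d)→e](T)) → 3
  R → 5
  ρ[e/g](R) → 5
  π[e](ρ[e/g](R)) → 5
  (π[e](γ[a; MIN(d)→e](T)) − π[e](ρ[e/g](R))) → 2
  ρ[b/e]((π[e](γ[a; MIN(d)→e](T)) − π[e](ρ[e/g](R)))) → 2

== RESULT ==
b
4
7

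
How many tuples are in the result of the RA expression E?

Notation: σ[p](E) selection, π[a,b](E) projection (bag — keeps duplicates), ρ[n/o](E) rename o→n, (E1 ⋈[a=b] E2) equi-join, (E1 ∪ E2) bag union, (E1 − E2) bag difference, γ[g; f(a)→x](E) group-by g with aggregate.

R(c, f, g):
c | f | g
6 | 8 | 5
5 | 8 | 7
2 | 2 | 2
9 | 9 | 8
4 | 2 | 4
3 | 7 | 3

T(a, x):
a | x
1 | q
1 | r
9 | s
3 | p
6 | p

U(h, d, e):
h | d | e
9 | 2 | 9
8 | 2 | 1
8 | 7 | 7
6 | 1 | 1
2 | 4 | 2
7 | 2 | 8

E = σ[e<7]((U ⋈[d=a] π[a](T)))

Row counts bottom-up:
  U → 6
  T → 5
  π[a](T) → 5
  (U ⋈[d=a] π[a](T)) → 2
  σ[e<7]((U ⋈[d=a] π[a](T))) → 2

|E| = 2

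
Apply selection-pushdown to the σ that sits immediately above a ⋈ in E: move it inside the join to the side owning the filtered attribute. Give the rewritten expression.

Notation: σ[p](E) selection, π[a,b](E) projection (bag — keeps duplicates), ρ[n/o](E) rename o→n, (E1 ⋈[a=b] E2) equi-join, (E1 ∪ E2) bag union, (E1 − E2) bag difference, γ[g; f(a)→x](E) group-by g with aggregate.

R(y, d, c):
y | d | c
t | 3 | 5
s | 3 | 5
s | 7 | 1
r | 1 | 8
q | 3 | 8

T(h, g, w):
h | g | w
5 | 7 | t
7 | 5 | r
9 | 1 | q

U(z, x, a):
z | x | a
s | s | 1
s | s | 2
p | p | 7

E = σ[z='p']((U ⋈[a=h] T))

σ filters on z, owned by the left side.
E' = (σ[z='p'](U) ⋈[a=h] T)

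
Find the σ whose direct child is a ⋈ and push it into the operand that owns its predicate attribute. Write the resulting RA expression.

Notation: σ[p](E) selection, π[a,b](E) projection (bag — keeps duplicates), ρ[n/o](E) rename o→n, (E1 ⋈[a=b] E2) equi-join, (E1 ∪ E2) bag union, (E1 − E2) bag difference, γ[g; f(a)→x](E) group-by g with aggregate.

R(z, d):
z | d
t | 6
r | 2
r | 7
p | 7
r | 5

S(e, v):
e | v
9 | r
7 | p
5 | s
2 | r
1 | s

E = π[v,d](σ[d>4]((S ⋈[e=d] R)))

σ filters on d, owned by the right side.
E' = π[v,d]((S ⋈[e=d] σ[d>4](R)))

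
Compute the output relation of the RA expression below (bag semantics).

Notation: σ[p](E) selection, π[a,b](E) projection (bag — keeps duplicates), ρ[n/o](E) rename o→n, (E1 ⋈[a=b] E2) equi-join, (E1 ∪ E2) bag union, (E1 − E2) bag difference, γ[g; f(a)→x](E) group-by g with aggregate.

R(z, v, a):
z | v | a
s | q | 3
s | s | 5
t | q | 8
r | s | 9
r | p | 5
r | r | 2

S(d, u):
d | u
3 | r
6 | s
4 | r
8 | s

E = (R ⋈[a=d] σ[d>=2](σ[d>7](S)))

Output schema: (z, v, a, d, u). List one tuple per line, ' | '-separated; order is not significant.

Per-node cardinality:
  R → 6
  S → 4
  σ[d>7](S) → 1
  σ[d>=2](σ[d>7](S)) → 1
  (R ⋈[a=d] σ[d>=2](σ[d>7](S))) → 1

== RESULT ==
z | v | a | d | u
t | q | 8 | 8 | s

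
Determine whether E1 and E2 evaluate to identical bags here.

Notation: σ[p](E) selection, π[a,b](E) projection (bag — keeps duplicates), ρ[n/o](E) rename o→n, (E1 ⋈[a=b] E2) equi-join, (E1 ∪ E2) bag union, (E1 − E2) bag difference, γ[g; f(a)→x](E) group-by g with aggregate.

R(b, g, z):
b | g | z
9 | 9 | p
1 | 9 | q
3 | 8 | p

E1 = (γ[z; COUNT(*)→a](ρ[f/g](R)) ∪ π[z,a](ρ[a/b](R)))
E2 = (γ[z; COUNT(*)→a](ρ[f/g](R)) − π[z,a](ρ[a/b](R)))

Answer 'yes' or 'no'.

E1 stepwise |·|:
  R → 3
  ρ[f/g](R) → 3
  γ[z; COUNT(*)→a](ρ[f/g](R)) → 2
  R → 3
  ρ[a/b](R) → 3
  π[z,a](ρ[a/b](R)) → 3
  (γ[z; COUNT(*)→a](ρ[f/g](R)) ∪ π[z,a](ρ[a/b](R))) → 5
E2 stepwise |·|:
  R → 3
  ρ[f/g](R) → 3
  γ[z; COUNT(*)→a](ρ[f/g](R)) → 2
  R → 3
  ρ[a/b](R) → 3
  π[z,a](ρ[a/b](R)) → 3
  (γ[z; COUNT(*)→a](ρ[f/g](R)) − π[z,a](ρ[a/b](R))) → 1

E1 result:
z | a
p | 2
p | 3
p | 9
q | 1
q | 1
E2 result:
z | a
p | 2
Witness: ('q', 1) appears 2× in E1 but 0× in E2.

no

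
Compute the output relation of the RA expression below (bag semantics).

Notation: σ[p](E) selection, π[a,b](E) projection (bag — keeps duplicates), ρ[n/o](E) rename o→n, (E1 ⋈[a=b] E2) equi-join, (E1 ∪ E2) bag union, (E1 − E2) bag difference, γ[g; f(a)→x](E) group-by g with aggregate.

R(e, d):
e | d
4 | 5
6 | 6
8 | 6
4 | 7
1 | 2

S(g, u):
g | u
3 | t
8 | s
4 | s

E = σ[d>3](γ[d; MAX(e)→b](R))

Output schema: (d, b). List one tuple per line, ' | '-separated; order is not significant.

Stepwise |·|:
  R → 5
  γ[d; MAX(e)→b](R) → 4
  σ[d>3](γ[d; MAX(e)→b](R)) → 3

== RESULT ==
d | b
5 | 4
6 | 8
7 | 4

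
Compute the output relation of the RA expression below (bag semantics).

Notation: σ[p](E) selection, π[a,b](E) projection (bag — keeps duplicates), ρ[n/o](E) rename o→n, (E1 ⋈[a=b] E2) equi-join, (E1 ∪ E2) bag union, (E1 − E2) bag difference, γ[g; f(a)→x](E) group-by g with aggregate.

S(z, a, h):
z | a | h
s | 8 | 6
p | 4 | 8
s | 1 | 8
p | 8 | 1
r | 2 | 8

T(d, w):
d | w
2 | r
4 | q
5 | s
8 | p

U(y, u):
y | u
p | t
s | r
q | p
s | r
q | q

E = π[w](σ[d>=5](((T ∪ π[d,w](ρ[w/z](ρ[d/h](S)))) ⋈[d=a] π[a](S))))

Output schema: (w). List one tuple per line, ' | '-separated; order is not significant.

Row counts bottom-up:
  T → 4
  S → 5
  ρ[d/h](S) → 5
  ρ[w/z](ρ[d/h](S)) → 5
  π[d,w](ρ[w/z](ρ[d/h](S))) → 5
  (T ∪ π[d,w](ρ[w/z](ρ[d/h](S)))) → 9
  S → 5
  π[a](S) → 5
  ((T ∪ π[d,w](ρ[w/z](ρ[d/h](S)))) ⋈[d=a] π[a](S)) → 11
  σ[d>=5](((T ∪ π[d,w](ρ[w/z](ρ[d/h](S)))) ⋈[d=a] π[a](S))) → 8
  π[w](σ[d>=5](((T ∪ π[d,w](ρ[w/z](ρ[d/h](S)))) ⋈[d=a] π[a](S)))) → 8

== RESULT ==
w
p
p
p
p
r
r
s
s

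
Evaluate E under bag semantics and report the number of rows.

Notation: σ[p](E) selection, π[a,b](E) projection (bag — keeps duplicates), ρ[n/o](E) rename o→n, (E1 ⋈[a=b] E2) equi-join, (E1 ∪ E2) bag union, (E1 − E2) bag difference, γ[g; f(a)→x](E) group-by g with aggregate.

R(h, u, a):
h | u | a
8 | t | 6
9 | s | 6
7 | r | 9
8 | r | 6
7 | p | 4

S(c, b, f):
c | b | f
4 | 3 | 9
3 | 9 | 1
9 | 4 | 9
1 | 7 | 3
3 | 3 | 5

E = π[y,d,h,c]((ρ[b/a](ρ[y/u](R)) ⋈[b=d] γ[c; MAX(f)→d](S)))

Stepwise |·|:
  R → 5
  ρ[y/u](R) → 5
  ρ[b/a](ρ[y/u](R)) → 5
  S → 5
  γ[c; MAX(f)→d](S) → 4
  (ρ[b/a](ρ[y/u](R)) ⋈[b=d] γ[c; MAX(f)→d](S)) → 2
  π[y,d,h,c]((ρ[b/a](ρ[y/u](R)) ⋈[b=d] γ[c; MAX(f)→d](S))) → 2

|E| = 2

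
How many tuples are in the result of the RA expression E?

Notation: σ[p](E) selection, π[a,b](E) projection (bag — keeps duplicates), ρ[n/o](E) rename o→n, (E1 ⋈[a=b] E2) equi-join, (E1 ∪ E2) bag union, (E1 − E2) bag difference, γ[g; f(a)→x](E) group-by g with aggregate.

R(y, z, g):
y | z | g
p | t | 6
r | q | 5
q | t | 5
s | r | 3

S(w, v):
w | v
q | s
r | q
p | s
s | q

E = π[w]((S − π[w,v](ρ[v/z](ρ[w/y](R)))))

Per-node cardinality:
  S → 4
  R → 4
  ρ[w/y](R) → 4
  ρ[v/z](ρ[w/y](R)) → 4
  π[w,v](ρ[v/z](ρ[w/y](R))) → 4
  (S − π[w,v](ρ[v/z](ρ[w/y](R)))) → 3
  π[w]((S − π[w,v](ρ[v/z](ρ[w/y](R))))) → 3

|E| = 3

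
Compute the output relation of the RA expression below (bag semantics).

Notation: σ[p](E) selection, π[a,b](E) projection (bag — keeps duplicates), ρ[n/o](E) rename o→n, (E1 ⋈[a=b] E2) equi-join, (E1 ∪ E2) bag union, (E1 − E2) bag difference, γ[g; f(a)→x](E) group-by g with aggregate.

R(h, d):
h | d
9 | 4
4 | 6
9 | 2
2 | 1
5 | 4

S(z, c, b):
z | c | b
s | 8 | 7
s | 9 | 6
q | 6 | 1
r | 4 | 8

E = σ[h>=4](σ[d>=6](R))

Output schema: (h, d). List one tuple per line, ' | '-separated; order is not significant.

Subexpression sizes:
  R → 5
  σ[d>=6](R) → 1
  σ[h>=4](σ[d>=6](R)) → 1

== RESULT ==
h | d
4 | 6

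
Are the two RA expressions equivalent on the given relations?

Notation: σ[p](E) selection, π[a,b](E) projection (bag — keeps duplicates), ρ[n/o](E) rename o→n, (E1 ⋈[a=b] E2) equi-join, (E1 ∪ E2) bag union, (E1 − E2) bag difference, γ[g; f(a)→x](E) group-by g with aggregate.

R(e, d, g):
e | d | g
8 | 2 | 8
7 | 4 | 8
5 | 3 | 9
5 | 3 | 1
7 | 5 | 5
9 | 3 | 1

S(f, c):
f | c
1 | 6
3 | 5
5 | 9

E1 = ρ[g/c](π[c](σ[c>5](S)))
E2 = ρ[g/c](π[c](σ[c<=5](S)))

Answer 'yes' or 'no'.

E1 per-node cardinality:
  S → 3
  σ[c>5](S) → 2
  π[c](σ[c>5](S)) → 2
  ρ[g/c](π[c](σ[c>5](S))) → 2
E2 per-node cardinality:
  S → 3
  σ[c<=5](S) → 1
  π[c](σ[c<=5](S)) → 1
  ρ[g/c](π[c](σ[c<=5](S))) → 1

E1 result:
g
6
9
E2 result:
g
5
Witness: (6,) appears 1× in E1 but 0× in E2.

no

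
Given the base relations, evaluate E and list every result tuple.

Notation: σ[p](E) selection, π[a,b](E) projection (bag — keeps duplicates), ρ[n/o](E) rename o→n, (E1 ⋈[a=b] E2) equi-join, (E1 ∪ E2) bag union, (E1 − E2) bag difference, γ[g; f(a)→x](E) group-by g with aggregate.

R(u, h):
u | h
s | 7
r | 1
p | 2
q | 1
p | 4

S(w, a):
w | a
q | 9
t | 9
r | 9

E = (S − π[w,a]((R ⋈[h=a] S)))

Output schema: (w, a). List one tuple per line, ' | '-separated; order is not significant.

Stepwise |·|:
  S → 3
  R → 5
  S → 3
  (R ⋈[h=a] S) → 0
  π[w,a]((R ⋈[h=a] S)) → 0
  (S − π[w,a]((R ⋈[h=a] S))) → 3

== RESULT ==
w | a
q | 9
r | 9
t | 9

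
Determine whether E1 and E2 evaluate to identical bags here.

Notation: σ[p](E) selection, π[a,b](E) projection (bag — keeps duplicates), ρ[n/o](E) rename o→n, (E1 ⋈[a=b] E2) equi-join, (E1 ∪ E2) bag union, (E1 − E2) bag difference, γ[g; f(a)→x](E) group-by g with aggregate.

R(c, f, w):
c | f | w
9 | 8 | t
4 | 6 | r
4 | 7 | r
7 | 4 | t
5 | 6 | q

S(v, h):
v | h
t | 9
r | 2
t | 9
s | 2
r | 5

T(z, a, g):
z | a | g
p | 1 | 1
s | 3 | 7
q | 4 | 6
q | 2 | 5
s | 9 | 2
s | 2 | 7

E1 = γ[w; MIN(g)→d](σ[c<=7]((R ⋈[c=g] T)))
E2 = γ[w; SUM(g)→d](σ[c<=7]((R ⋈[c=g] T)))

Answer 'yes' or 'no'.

E1 subexpression sizes:
  R → 5
  T → 6
  (R ⋈[c=g] T) → 3
  σ[c<=7]((R ⋈[c=g] T)) → 3
  γ[w; MIN(g)→d](σ[c<=7]((R ⋈[c=g] T))) → 2
E2 subexpression sizes:
  R → 5
  T → 6
  (R ⋈[c=g] T) → 3
  σ[c<=7]((R ⋈[c=g] T)) → 3
  γ[w; SUM(g)→d](σ[c<=7]((R ⋈[c=g] T))) → 2

E1 result:
w | d
q | 5
t | 7
E2 result:
w | d
q | 5
t | 14
Witness: ('t', 14) appears 0× in E1 but 1× in E2.

no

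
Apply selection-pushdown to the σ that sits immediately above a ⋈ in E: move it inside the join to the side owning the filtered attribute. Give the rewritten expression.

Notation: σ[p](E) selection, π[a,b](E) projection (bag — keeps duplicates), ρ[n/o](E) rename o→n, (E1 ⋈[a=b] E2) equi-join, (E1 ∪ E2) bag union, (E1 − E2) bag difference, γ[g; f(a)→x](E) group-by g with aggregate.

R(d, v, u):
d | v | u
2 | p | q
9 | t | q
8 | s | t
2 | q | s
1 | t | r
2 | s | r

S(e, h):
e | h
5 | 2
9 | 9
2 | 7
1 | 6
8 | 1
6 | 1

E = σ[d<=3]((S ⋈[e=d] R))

σ filters on d, owned by the right side.
E' = (S ⋈[e=d] σ[d<=3](R))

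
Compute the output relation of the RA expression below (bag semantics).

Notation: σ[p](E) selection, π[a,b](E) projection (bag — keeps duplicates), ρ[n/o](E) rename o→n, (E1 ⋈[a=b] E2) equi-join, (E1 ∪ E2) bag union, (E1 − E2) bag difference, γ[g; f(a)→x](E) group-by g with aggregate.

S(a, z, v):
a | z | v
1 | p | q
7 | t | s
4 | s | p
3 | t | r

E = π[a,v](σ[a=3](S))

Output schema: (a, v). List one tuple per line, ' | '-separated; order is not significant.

Per-node cardinality:
  S → 4
  σ[a=3](S) → 1
  π[a,v](σ[a=3](S)) → 1

== RESULT ==
a | v
3 | r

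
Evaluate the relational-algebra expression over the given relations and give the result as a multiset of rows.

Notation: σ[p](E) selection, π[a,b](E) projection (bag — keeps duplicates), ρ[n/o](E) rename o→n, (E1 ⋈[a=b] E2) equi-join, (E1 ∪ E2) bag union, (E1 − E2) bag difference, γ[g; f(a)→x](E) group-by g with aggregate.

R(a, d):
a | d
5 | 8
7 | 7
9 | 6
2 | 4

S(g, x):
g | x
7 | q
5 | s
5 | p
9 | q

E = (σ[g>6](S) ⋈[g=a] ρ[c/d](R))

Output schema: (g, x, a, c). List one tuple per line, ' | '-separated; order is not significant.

Stepwise |·|:
  S → 4
  σ[g>6](S) → 2
  R → 4
  ρ[c/d](R) → 4
  (σ[g>6](S) ⋈[g=a] ρ[c/d](R)) → 2

== RESULT ==
g | x | a | c
7 | q | 7 | 7
9 | q | 9 | 6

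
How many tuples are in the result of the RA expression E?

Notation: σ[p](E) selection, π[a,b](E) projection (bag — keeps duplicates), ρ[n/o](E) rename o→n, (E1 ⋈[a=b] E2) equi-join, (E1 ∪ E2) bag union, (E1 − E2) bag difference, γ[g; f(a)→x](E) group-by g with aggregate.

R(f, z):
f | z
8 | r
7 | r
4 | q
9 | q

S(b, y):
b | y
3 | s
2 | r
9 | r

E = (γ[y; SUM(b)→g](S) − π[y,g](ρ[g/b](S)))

Row counts bottom-up:
  S → 3
  γ[y; SUM(b)→g](S) → 2
  S → 3
  ρ[g/b](S) → 3
  π[y,g](ρ[g/b](S)) → 3
  (γ[y; SUM(b)→g](S) − π[y,g](ρ[g/b](S))) → 1

|E| = 1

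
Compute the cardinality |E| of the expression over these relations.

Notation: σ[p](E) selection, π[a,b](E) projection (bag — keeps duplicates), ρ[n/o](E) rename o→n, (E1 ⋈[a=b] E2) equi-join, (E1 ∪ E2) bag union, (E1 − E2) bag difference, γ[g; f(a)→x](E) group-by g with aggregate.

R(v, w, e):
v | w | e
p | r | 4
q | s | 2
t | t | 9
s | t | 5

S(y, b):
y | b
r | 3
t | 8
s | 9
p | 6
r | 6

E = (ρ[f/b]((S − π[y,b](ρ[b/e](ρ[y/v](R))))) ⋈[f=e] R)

Stepwise |·|:
  S → 5
  R → 4
  ρ[y/v](R) → 4
  ρ[b/e](ρ[y/v](R)) → 4
  π[y,b](ρ[b/e](ρ[y/v](R))) → 4
  (S − π[y,b](ρ[b/e](ρ[y/v](R)))) → 5
  ρ[f/b]((S − π[y,b](ρ[b/e](ρ[y/v](R))))) → 5
  R → 4
  (ρ[f/b]((S − π[y,b](ρ[b/e](ρ[y/v](R))))) ⋈[f=e] R) → 1

|E| = 1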